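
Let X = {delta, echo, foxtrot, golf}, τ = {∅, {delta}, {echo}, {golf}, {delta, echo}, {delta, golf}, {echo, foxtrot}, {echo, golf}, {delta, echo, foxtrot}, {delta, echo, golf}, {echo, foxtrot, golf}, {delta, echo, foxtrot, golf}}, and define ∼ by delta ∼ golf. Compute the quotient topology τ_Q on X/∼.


X/∼ = {[delta=golf], [echo], [foxtrot]}; |τ_Q| = 6.

Equivalence classes: [delta=golf], [echo], [foxtrot].
Quotient map π: X → X/∼ sends delta ↦ [delta=golf], echo ↦ [echo], foxtrot ↦ [foxtrot], golf ↦ [delta=golf].
For each subset V ⊆ X/∼, compute π^{-1}(V) ⊆ X and check whether π^{-1}(V) ∈ τ. V is open in τ_Q iff π^{-1}(V) ∈ τ.
  V = {}: π^{-1}(V) = ∅ ∈ τ ✓.
  V = {[delta=golf]}: π^{-1}(V) = {delta, golf} ∈ τ ✓.
  V = {[echo]}: π^{-1}(V) = {echo} ∈ τ ✓.
  V = {[delta=golf], [echo]}: π^{-1}(V) = {delta, echo, golf} ∈ τ ✓.
  V = {[foxtrot]}: π^{-1}(V) = {foxtrot} ∉ τ ✗.
  V = {[delta=golf], [foxtrot]}: π^{-1}(V) = {delta, foxtrot, golf} ∉ τ ✗.
  V = {[echo], [foxtrot]}: π^{-1}(V) = {echo, foxtrot} ∈ τ ✓.
  V = {[delta=golf], [echo], [foxtrot]}: π^{-1}(V) = {delta, echo, foxtrot, golf} ∈ τ ✓.
Open sets in the quotient: τ_Q = {{}, {[delta=golf]}, {[echo]}, {[delta=golf], [echo]}, {[echo], [foxtrot]}, {[delta=golf], [echo], [foxtrot]}} (6 elements).


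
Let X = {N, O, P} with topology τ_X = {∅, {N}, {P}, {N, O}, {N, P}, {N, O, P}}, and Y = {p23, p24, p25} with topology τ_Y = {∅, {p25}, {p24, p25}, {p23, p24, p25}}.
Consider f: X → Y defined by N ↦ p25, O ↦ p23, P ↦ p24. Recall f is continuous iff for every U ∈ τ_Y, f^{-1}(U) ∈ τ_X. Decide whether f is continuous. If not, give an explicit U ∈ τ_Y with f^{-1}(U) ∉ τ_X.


f IS continuous.

Compute f^{-1}(U) for each U ∈ τ_Y:
  U = ∅: f^{-1}(U) = ∅ ∈ τ_X ✓.
  U = {p25}: f^{-1}(U) = {N} ∈ τ_X ✓.
  U = {p24, p25}: f^{-1}(U) = {N, P} ∈ τ_X ✓.
  U = {p23, p24, p25}: f^{-1}(U) = {N, O, P} ∈ τ_X ✓.
Every preimage lies in τ_X, so f IS continuous.


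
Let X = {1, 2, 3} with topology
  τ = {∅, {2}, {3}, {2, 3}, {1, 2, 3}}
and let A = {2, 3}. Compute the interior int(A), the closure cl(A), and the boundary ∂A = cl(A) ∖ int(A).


int(A) = {2, 3}, cl(A) = {1, 2, 3}, ∂A = {1}.

Closed sets in (X, τ) are complements of opens:
  closed(X, τ) = {∅, {1}, {1, 2}, {1, 3}, {1, 2, 3}}.
int(A) = ⋃ {U ∈ τ : U ⊆ A}. Opens contained in A: ∅, {2}, {3}, {2, 3}.
Taking the union of these: int(A) = {2, 3}.
cl(A) = ⋂ {C closed : A ⊆ C}. Closed sets containing A: {1, 2, 3}.
Intersecting these: cl(A) = {1, 2, 3}.
∂A = cl(A) ∖ int(A) = {1, 2, 3} ∖ {2, 3} = {1}.


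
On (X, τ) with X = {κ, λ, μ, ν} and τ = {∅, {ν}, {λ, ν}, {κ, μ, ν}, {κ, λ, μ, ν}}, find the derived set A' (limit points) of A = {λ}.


A' = ∅

For each x ∈ X, list the open sets U ∈ τ with x ∈ U, then check whether U ∩ (A ∖ {x}) ≠ ∅ for every such U.
  x = κ: open {κ, μ, ν} ∋ x has {κ, μ, ν} ∩ (A ∖ {κ}) = ∅, so x is NOT a limit point.
  x = λ: open {λ, ν} ∋ x has {λ, ν} ∩ (A ∖ {λ}) = ∅, so x is NOT a limit point.
  x = μ: open {κ, μ, ν} ∋ x has {κ, μ, ν} ∩ (A ∖ {μ}) = ∅, so x is NOT a limit point.
  x = ν: open {ν} ∋ x has {ν} ∩ (A ∖ {ν}) = ∅, so x is NOT a limit point.
Collecting: A' = ∅.


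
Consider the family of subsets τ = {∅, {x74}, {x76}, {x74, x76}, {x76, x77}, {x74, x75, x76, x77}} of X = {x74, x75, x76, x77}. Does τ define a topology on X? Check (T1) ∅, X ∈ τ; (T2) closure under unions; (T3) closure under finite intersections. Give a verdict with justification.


τ is NOT a topology on X.

Axiom (T1): ∅ ∈ τ? Yes; X ∈ τ? Yes.
Axiom (T2/T3): check pairwise unions and intersections of members of τ.
Counterexample for (T2): {x74} ∪ {x76, x77} = {x74, x76, x77} ∉ τ. Therefore τ is NOT a topology.


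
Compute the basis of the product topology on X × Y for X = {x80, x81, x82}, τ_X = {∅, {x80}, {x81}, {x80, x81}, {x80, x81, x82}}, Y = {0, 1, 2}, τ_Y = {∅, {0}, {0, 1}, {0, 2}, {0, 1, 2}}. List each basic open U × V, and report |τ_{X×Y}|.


Basis B = {∅ × ∅, {x80} × {0}, {x81} × {0}, {x80} × {0, 1}, {x80} × {0, 2}, {x80, x81} × {0}, {x81} × {0, 1}, {x81} × {0, 2}, {x80} × {0, 1, 2}, {x80, x81, x82} × {0}, {x81} × {0, 1, 2}, {x80, x81} × {0, 1}, {x80, x81} × {0, 2}, {x80, x81} × {0, 1, 2}, {x80, x81, x82} × {0, 1}, {x80, x81, x82} × {0, 2}, {x80, x81, x82} × {0, 1, 2}}; |τ_{X×Y}| = 50.

Enumerate products U × V with U ∈ τ_X, V ∈ τ_Y (deduplicated):
  ∅ × ∅ = {} (∅)
  {x80} × {0} = {(x80,0)}
  {x81} × {0} = {(x81,0)}
  {x80} × {0, 1} = {(x80,0), (x80,1)}
  {x80} × {0, 2} = {(x80,0), (x80,2)}
  {x80, x81} × {0} = {(x80,0), (x81,0)}
  {x81} × {0, 1} = {(x81,0), (x81,1)}
  {x81} × {0, 2} = {(x81,0), (x81,2)}
  {x80} × {0, 1, 2} = {(x80,0), (x80,1), (x80,2)}
  {x80, x81, x82} × {0} = {(x80,0), (x81,0), (x82,0)}
  {x81} × {0, 1, 2} = {(x81,0), (x81,1), (x81,2)}
  {x80, x81} × {0, 1} = {(x80,0), (x80,1), (x81,0), (x81,1)}
  {x80, x81} × {0, 2} = {(x80,0), (x80,2), (x81,0), (x81,2)}
  {x80, x81} × {0, 1, 2} = {(x80,0), (x80,1), (x80,2), (x81,0), (x81,1), (x81,2)}
  {x80, x81, x82} × {0, 1} = {(x80,0), (x80,1), (x81,0), (x81,1), (x82,0), (x82,1)}
  {x80, x81, x82} × {0, 2} = {(x80,0), (x80,2), (x81,0), (x81,2), (x82,0), (x82,2)}
  {x80, x81, x82} × {0, 1, 2} = {(x80,0), (x80,1), (x80,2), (x81,0), (x81,1), (x81,2), (x82,0), (x82,1), (x82,2)}
These 17 distinct sets form the basis B.
Close under arbitrary unions to get τ_{X×Y}; counting gives |τ_{X×Y}| = 50.


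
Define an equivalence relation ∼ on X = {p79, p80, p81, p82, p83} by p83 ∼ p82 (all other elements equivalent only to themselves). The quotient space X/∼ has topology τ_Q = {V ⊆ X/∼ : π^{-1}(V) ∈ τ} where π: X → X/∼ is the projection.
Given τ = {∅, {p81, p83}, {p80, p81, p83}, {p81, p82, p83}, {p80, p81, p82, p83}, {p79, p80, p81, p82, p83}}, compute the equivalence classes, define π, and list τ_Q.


X/∼ = {[p79], [p80], [p81], [p82=p83]}; |τ_Q| = 4.

Equivalence classes: [p79], [p80], [p81], [p82=p83].
Quotient map π: X → X/∼ sends p79 ↦ [p79], p80 ↦ [p80], p81 ↦ [p81], p82 ↦ [p82=p83], p83 ↦ [p82=p83].
For each subset V ⊆ X/∼, compute π^{-1}(V) ⊆ X and check whether π^{-1}(V) ∈ τ. V is open in τ_Q iff π^{-1}(V) ∈ τ.
  V = {}: π^{-1}(V) = ∅ ∈ τ ✓.
  V = {[p79]}: π^{-1}(V) = {p79} ∉ τ ✗.
  V = {[p80]}: π^{-1}(V) = {p80} ∉ τ ✗.
  V = {[p79], [p80]}: π^{-1}(V) = {p79, p80} ∉ τ ✗.
  V = {[p81]}: π^{-1}(V) = {p81} ∉ τ ✗.
  V = {[p79], [p81]}: π^{-1}(V) = {p79, p81} ∉ τ ✗.
  V = {[p80], [p81]}: π^{-1}(V) = {p80, p81} ∉ τ ✗.
  V = {[p79], [p80], [p81]}: π^{-1}(V) = {p79, p80, p81} ∉ τ ✗.
  V = {[p82=p83]}: π^{-1}(V) = {p82, p83} ∉ τ ✗.
  V = {[p79], [p82=p83]}: π^{-1}(V) = {p79, p82, p83} ∉ τ ✗.
  V = {[p80], [p82=p83]}: π^{-1}(V) = {p80, p82, p83} ∉ τ ✗.
  V = {[p79], [p80], [p82=p83]}: π^{-1}(V) = {p79, p80, p82, p83} ∉ τ ✗.
  V = {[p81], [p82=p83]}: π^{-1}(V) = {p81, p82, p83} ∈ τ ✓.
  V = {[p79], [p81], [p82=p83]}: π^{-1}(V) = {p79, p81, p82, p83} ∉ τ ✗.
  V = {[p80], [p81], [p82=p83]}: π^{-1}(V) = {p80, p81, p82, p83} ∈ τ ✓.
  V = {[p79], [p80], [p81], [p82=p83]}: π^{-1}(V) = {p79, p80, p81, p82, p83} ∈ τ ✓.
Open sets in the quotient: τ_Q = {{}, {[p81], [p82=p83]}, {[p80], [p81], [p82=p83]}, {[p79], [p80], [p81], [p82=p83]}} (4 elements).


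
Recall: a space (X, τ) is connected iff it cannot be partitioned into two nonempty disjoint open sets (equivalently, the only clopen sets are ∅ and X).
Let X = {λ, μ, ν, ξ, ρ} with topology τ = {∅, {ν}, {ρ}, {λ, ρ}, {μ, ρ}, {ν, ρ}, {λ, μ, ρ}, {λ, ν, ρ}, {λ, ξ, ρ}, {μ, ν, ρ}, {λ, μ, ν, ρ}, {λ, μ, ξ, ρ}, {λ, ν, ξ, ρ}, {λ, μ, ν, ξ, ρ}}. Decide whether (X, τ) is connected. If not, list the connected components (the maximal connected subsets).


(X, τ) is disconnected; components = [{ν}, {λ, μ, ξ, ρ}].

Find clopen sets (U ∈ τ with X ∖ U ∈ τ):
  U = ∅, X ∖ U = {λ, μ, ν, ξ, ρ} — both open, so U is clopen.
  U = {ν}, X ∖ U = {λ, μ, ξ, ρ} — both open, so U is clopen.
  U = {λ, μ, ξ, ρ}, X ∖ U = {ν} — both open, so U is clopen.
  U = {λ, μ, ν, ξ, ρ}, X ∖ U = ∅ — both open, so U is clopen.
Nontrivial clopen(s) exist: e.g. {λ, μ, ξ, ρ}. So (X, τ) is disconnected.
Compute connected components by grouping points that agree on all clopens:
  component: {ν}
  component: {λ, μ, ξ, ρ}


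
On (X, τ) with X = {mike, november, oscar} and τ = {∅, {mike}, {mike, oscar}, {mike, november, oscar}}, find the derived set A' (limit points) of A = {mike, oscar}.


A' = {november, oscar}

For each x ∈ X, list the open sets U ∈ τ with x ∈ U, then check whether U ∩ (A ∖ {x}) ≠ ∅ for every such U.
  x = mike: open {mike} ∋ x has {mike} ∩ (A ∖ {mike}) = ∅, so x is NOT a limit point.
  x = november: opens ∋ x are {mike, november, oscar}; each meets A ∖ {november}, so x IS a limit point.
  x = oscar: opens ∋ x are {mike, oscar}, {mike, november, oscar}; each meets A ∖ {oscar}, so x IS a limit point.
Collecting: A' = {november, oscar}.


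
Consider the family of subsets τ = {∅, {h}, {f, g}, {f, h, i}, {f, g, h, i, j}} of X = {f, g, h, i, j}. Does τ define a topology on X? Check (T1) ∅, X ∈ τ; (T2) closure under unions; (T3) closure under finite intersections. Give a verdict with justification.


τ is NOT a topology on X.

Axiom (T1): ∅ ∈ τ? Yes; X ∈ τ? Yes.
Axiom (T2/T3): check pairwise unions and intersections of members of τ.
Counterexample for (T2): {h} ∪ {f, g} = {f, g, h} ∉ τ. Therefore τ is NOT a topology.


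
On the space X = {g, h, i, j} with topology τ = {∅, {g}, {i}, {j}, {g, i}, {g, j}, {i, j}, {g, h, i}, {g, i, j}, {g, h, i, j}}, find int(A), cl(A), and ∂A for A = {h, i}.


int(A) = {i}, cl(A) = {h, i}, ∂A = {h}.

Closed sets in (X, τ) are complements of opens:
  closed(X, τ) = {∅, {h}, {j}, {g, h}, {h, i}, {h, j}, {g, h, i}, {g, h, j}, {h, i, j}, {g, h, i, j}}.
int(A) = ⋃ {U ∈ τ : U ⊆ A}. Opens contained in A: ∅, {i}.
Taking the union of these: int(A) = {i}.
cl(A) = ⋂ {C closed : A ⊆ C}. Closed sets containing A: {h, i}, {g, h, i}, {h, i, j}, {g, h, i, j}.
Intersecting these: cl(A) = {h, i}.
∂A = cl(A) ∖ int(A) = {h, i} ∖ {i} = {h}.


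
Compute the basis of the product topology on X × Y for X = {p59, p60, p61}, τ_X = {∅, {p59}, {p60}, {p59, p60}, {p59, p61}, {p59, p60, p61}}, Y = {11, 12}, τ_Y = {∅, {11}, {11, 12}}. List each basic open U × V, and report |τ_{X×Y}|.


Basis B = {∅ × ∅, {p59} × {11}, {p60} × {11}, {p59} × {11, 12}, {p59, p60} × {11}, {p59, p61} × {11}, {p60} × {11, 12}, {p59, p60, p61} × {11}, {p59, p60} × {11, 12}, {p59, p61} × {11, 12}, {p59, p60, p61} × {11, 12}}; |τ_{X×Y}| = 18.

Enumerate products U × V with U ∈ τ_X, V ∈ τ_Y (deduplicated):
  ∅ × ∅ = {} (∅)
  {p59} × {11} = {(p59,11)}
  {p60} × {11} = {(p60,11)}
  {p59} × {11, 12} = {(p59,11), (p59,12)}
  {p59, p60} × {11} = {(p59,11), (p60,11)}
  {p59, p61} × {11} = {(p59,11), (p61,11)}
  {p60} × {11, 12} = {(p60,11), (p60,12)}
  {p59, p60, p61} × {11} = {(p59,11), (p60,11), (p61,11)}
  {p59, p60} × {11, 12} = {(p59,11), (p59,12), (p60,11), (p60,12)}
  {p59, p61} × {11, 12} = {(p59,11), (p59,12), (p61,11), (p61,12)}
  {p59, p60, p61} × {11, 12} = {(p59,11), (p59,12), (p60,11), (p60,12), (p61,11), (p61,12)}
These 11 distinct sets form the basis B.
Close under arbitrary unions to get τ_{X×Y}; counting gives |τ_{X×Y}| = 18.


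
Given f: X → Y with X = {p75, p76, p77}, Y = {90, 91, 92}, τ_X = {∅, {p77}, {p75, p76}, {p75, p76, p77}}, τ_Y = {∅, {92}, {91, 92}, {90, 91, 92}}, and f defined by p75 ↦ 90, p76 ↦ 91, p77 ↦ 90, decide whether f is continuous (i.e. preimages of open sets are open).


f is NOT continuous.

Compute f^{-1}(U) for each U ∈ τ_Y:
  U = ∅: f^{-1}(U) = ∅ ∈ τ_X ✓.
  U = {92}: f^{-1}(U) = ∅ ∈ τ_X ✓.
  U = {91, 92}: f^{-1}(U) = {p76} ∉ τ_X ✗.
  U = {90, 91, 92}: f^{-1}(U) = {p75, p76, p77} ∈ τ_X ✓.
Found U = {91, 92} with f^{-1}(U) = {p76} not in τ_X. Therefore f is NOT continuous.


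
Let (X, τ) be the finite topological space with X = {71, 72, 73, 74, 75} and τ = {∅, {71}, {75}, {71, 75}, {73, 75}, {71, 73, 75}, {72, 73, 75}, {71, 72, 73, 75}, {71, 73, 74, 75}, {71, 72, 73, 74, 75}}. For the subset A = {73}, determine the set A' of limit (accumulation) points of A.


A' = {72, 74}

For each x ∈ X, list the open sets U ∈ τ with x ∈ U, then check whether U ∩ (A ∖ {x}) ≠ ∅ for every such U.
  x = 71: open {71} ∋ x has {71} ∩ (A ∖ {71}) = ∅, so x is NOT a limit point.
  x = 72: opens ∋ x are {72, 73, 75}, {71, 72, 73, 75}, {71, 72, 73, 74, 75}; each meets A ∖ {72}, so x IS a limit point.
  x = 73: open {73, 75} ∋ x has {73, 75} ∩ (A ∖ {73}) = ∅, so x is NOT a limit point.
  x = 74: opens ∋ x are {71, 73, 74, 75}, {71, 72, 73, 74, 75}; each meets A ∖ {74}, so x IS a limit point.
  x = 75: open {75} ∋ x has {75} ∩ (A ∖ {75}) = ∅, so x is NOT a limit point.
Collecting: A' = {72, 74}.


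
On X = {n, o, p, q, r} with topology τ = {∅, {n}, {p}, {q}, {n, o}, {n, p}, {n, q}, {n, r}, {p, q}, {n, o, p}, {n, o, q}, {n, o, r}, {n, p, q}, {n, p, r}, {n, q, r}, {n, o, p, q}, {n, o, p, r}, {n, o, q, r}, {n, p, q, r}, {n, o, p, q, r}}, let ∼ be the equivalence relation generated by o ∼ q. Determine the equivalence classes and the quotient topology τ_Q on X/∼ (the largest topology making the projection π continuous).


X/∼ = {[n], [o=q], [p], [r]}; |τ_Q| = 10.

Equivalence classes: [n], [o=q], [p], [r].
Quotient map π: X → X/∼ sends n ↦ [n], o ↦ [o=q], p ↦ [p], q ↦ [o=q], r ↦ [r].
For each subset V ⊆ X/∼, compute π^{-1}(V) ⊆ X and check whether π^{-1}(V) ∈ τ. V is open in τ_Q iff π^{-1}(V) ∈ τ.
  V = {}: π^{-1}(V) = ∅ ∈ τ ✓.
  V = {[n]}: π^{-1}(V) = {n} ∈ τ ✓.
  V = {[o=q]}: π^{-1}(V) = {o, q} ∉ τ ✗.
  V = {[n], [o=q]}: π^{-1}(V) = {n, o, q} ∈ τ ✓.
  V = {[p]}: π^{-1}(V) = {p} ∈ τ ✓.
  V = {[n], [p]}: π^{-1}(V) = {n, p} ∈ τ ✓.
  V = {[o=q], [p]}: π^{-1}(V) = {o, p, q} ∉ τ ✗.
  V = {[n], [o=q], [p]}: π^{-1}(V) = {n, o, p, q} ∈ τ ✓.
  V = {[r]}: π^{-1}(V) = {r} ∉ τ ✗.
  V = {[n], [r]}: π^{-1}(V) = {n, r} ∈ τ ✓.
  V = {[o=q], [r]}: π^{-1}(V) = {o, q, r} ∉ τ ✗.
  V = {[n], [o=q], [r]}: π^{-1}(V) = {n, o, q, r} ∈ τ ✓.
  V = {[p], [r]}: π^{-1}(V) = {p, r} ∉ τ ✗.
  V = {[n], [p], [r]}: π^{-1}(V) = {n, p, r} ∈ τ ✓.
  V = {[o=q], [p], [r]}: π^{-1}(V) = {o, p, q, r} ∉ τ ✗.
  V = {[n], [o=q], [p], [r]}: π^{-1}(V) = {n, o, p, q, r} ∈ τ ✓.
Open sets in the quotient: τ_Q = {{}, {[n]}, {[n], [o=q]}, {[p]}, {[n], [p]}, {[n], [o=q], [p]}, {[n], [r]}, {[n], [o=q], [r]}, {[n], [p], [r]}, {[n], [o=q], [p], [r]}} (10 elements).


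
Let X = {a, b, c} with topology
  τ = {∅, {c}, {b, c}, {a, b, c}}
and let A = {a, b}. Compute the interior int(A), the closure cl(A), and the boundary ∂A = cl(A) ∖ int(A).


int(A) = ∅, cl(A) = {a, b}, ∂A = {a, b}.

Closed sets in (X, τ) are complements of opens:
  closed(X, τ) = {∅, {a}, {a, b}, {a, b, c}}.
int(A) = ⋃ {U ∈ τ : U ⊆ A}. Opens contained in A: ∅.
Taking the union of these: int(A) = ∅.
cl(A) = ⋂ {C closed : A ⊆ C}. Closed sets containing A: {a, b}, {a, b, c}.
Intersecting these: cl(A) = {a, b}.
∂A = cl(A) ∖ int(A) = {a, b} ∖ ∅ = {a, b}.


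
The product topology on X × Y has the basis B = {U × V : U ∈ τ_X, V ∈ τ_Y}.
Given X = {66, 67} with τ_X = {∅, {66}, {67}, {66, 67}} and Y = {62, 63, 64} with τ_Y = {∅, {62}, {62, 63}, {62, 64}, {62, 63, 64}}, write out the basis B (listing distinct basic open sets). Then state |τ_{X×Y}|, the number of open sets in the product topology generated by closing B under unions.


Basis B = {∅ × ∅, {66} × {62}, {67} × {62}, {66} × {62, 63}, {66} × {62, 64}, {66, 67} × {62}, {67} × {62, 63}, {67} × {62, 64}, {66} × {62, 63, 64}, {67} × {62, 63, 64}, {66, 67} × {62, 63}, {66, 67} × {62, 64}, {66, 67} × {62, 63, 64}}; |τ_{X×Y}| = 25.

Enumerate products U × V with U ∈ τ_X, V ∈ τ_Y (deduplicated):
  ∅ × ∅ = {} (∅)
  {66} × {62} = {(66,62)}
  {67} × {62} = {(67,62)}
  {66} × {62, 63} = {(66,62), (66,63)}
  {66} × {62, 64} = {(66,62), (66,64)}
  {66, 67} × {62} = {(66,62), (67,62)}
  {67} × {62, 63} = {(67,62), (67,63)}
  {67} × {62, 64} = {(67,62), (67,64)}
  {66} × {62, 63, 64} = {(66,62), (66,63), (66,64)}
  {67} × {62, 63, 64} = {(67,62), (67,63), (67,64)}
  {66, 67} × {62, 63} = {(66,62), (66,63), (67,62), (67,63)}
  {66, 67} × {62, 64} = {(66,62), (66,64), (67,62), (67,64)}
  {66, 67} × {62, 63, 64} = {(66,62), (66,63), (66,64), (67,62), (67,63), (67,64)}
These 13 distinct sets form the basis B.
Close under arbitrary unions to get τ_{X×Y}; counting gives |τ_{X×Y}| = 25.


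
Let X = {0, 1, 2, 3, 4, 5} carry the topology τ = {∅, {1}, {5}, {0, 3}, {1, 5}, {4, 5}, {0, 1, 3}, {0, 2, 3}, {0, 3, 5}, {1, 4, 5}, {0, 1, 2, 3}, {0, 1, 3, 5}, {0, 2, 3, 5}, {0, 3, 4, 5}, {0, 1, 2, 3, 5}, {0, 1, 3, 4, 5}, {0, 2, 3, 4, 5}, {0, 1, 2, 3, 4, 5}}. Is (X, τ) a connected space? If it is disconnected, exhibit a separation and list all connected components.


(X, τ) is disconnected; components = [{1}, {4, 5}, {0, 2, 3}].

Find clopen sets (U ∈ τ with X ∖ U ∈ τ):
  U = ∅, X ∖ U = {0, 1, 2, 3, 4, 5} — both open, so U is clopen.
  U = {1}, X ∖ U = {0, 2, 3, 4, 5} — both open, so U is clopen.
  U = {4, 5}, X ∖ U = {0, 1, 2, 3} — both open, so U is clopen.
  U = {0, 2, 3}, X ∖ U = {1, 4, 5} — both open, so U is clopen.
  U = {1, 4, 5}, X ∖ U = {0, 2, 3} — both open, so U is clopen.
  U = {0, 1, 2, 3}, X ∖ U = {4, 5} — both open, so U is clopen.
  U = {0, 2, 3, 4, 5}, X ∖ U = {1} — both open, so U is clopen.
  U = {0, 1, 2, 3, 4, 5}, X ∖ U = ∅ — both open, so U is clopen.
Nontrivial clopen(s) exist: e.g. {0, 2, 3}. So (X, τ) is disconnected.
Compute connected components by grouping points that agree on all clopens:
  component: {1}
  component: {4, 5}
  component: {0, 2, 3}


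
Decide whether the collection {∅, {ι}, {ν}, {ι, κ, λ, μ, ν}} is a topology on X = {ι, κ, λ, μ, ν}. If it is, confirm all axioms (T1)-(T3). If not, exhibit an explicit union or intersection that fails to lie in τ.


τ is NOT a topology on X.

Axiom (T1): ∅ ∈ τ? Yes; X ∈ τ? Yes.
Axiom (T2/T3): check pairwise unions and intersections of members of τ.
Counterexample for (T2): {ι} ∪ {ν} = {ι, ν} ∉ τ. Therefore τ is NOT a topology.


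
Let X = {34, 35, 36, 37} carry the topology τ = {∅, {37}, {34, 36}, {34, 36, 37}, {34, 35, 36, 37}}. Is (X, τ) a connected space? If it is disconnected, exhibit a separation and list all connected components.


(X, τ) is connected.

Find clopen sets (U ∈ τ with X ∖ U ∈ τ):
  U = ∅, X ∖ U = {34, 35, 36, 37} — both open, so U is clopen.
  U = {34, 35, 36, 37}, X ∖ U = ∅ — both open, so U is clopen.
Only trivial clopens (∅ and X) exist, so (X, τ) is connected.
Compute connected components by grouping points that agree on all clopens:
  component: {34, 35, 36, 37}


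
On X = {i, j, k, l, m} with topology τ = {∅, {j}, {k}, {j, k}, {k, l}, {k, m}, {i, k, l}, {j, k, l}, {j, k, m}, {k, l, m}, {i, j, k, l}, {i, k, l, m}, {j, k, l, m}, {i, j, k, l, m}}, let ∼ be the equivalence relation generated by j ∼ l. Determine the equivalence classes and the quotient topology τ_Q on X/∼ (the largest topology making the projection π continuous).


X/∼ = {[i], [j=l], [k], [m]}; |τ_Q| = 7.

Equivalence classes: [i], [j=l], [k], [m].
Quotient map π: X → X/∼ sends i ↦ [i], j ↦ [j=l], k ↦ [k], l ↦ [j=l], m ↦ [m].
For each subset V ⊆ X/∼, compute π^{-1}(V) ⊆ X and check whether π^{-1}(V) ∈ τ. V is open in τ_Q iff π^{-1}(V) ∈ τ.
  V = {}: π^{-1}(V) = ∅ ∈ τ ✓.
  V = {[i]}: π^{-1}(V) = {i} ∉ τ ✗.
  V = {[j=l]}: π^{-1}(V) = {j, l} ∉ τ ✗.
  V = {[i], [j=l]}: π^{-1}(V) = {i, j, l} ∉ τ ✗.
  V = {[k]}: π^{-1}(V) = {k} ∈ τ ✓.
  V = {[i], [k]}: π^{-1}(V) = {i, k} ∉ τ ✗.
  V = {[j=l], [k]}: π^{-1}(V) = {j, k, l} ∈ τ ✓.
  V = {[i], [j=l], [k]}: π^{-1}(V) = {i, j, k, l} ∈ τ ✓.
  V = {[m]}: π^{-1}(V) = {m} ∉ τ ✗.
  V = {[i], [m]}: π^{-1}(V) = {i, m} ∉ τ ✗.
  V = {[j=l], [m]}: π^{-1}(V) = {j, l, m} ∉ τ ✗.
  V = {[i], [j=l], [m]}: π^{-1}(V) = {i, j, l, m} ∉ τ ✗.
  V = {[k], [m]}: π^{-1}(V) = {k, m} ∈ τ ✓.
  V = {[i], [k], [m]}: π^{-1}(V) = {i, k, m} ∉ τ ✗.
  V = {[j=l], [k], [m]}: π^{-1}(V) = {j, k, l, m} ∈ τ ✓.
  V = {[i], [j=l], [k], [m]}: π^{-1}(V) = {i, j, k, l, m} ∈ τ ✓.
Open sets in the quotient: τ_Q = {{}, {[k]}, {[j=l], [k]}, {[i], [j=l], [k]}, {[k], [m]}, {[j=l], [k], [m]}, {[i], [j=l], [k], [m]}} (7 elements).


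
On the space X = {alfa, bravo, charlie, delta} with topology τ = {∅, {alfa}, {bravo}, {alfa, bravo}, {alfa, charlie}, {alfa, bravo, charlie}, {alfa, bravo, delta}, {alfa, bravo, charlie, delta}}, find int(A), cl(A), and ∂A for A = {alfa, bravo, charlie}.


int(A) = {alfa, bravo, charlie}, cl(A) = {alfa, bravo, charlie, delta}, ∂A = {delta}.

Closed sets in (X, τ) are complements of opens:
  closed(X, τ) = {∅, {charlie}, {delta}, {bravo, delta}, {charlie, delta}, {alfa, charlie, delta}, {bravo, charlie, delta}, {alfa, bravo, charlie, delta}}.
int(A) = ⋃ {U ∈ τ : U ⊆ A}. Opens contained in A: ∅, {alfa}, {bravo}, {alfa, bravo}, {alfa, charlie}, {alfa, bravo, charlie}.
Taking the union of these: int(A) = {alfa, bravo, charlie}.
cl(A) = ⋂ {C closed : A ⊆ C}. Closed sets containing A: {alfa, bravo, charlie, delta}.
Intersecting these: cl(A) = {alfa, bravo, charlie, delta}.
∂A = cl(A) ∖ int(A) = {alfa, bravo, charlie, delta} ∖ {alfa, bravo, charlie} = {delta}.


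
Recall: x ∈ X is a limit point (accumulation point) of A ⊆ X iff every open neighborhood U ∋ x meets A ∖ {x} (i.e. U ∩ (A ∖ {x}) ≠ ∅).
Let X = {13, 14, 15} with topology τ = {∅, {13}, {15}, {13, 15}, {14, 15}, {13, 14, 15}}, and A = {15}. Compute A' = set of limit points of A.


A' = {14}

For each x ∈ X, list the open sets U ∈ τ with x ∈ U, then check whether U ∩ (A ∖ {x}) ≠ ∅ for every such U.
  x = 13: open {13} ∋ x has {13} ∩ (A ∖ {13}) = ∅, so x is NOT a limit point.
  x = 14: opens ∋ x are {14, 15}, {13, 14, 15}; each meets A ∖ {14}, so x IS a limit point.
  x = 15: open {15} ∋ x has {15} ∩ (A ∖ {15}) = ∅, so x is NOT a limit point.
Collecting: A' = {14}.


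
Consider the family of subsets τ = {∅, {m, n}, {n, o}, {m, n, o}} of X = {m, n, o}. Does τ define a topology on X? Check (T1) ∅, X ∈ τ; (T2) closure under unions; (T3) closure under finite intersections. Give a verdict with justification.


τ is NOT a topology on X.

Axiom (T1): ∅ ∈ τ? Yes; X ∈ τ? Yes.
Axiom (T2/T3): check pairwise unions and intersections of members of τ.
Counterexample for (T3): {m, n} ∩ {n, o} = {n} ∉ τ. Therefore τ is NOT a topology.


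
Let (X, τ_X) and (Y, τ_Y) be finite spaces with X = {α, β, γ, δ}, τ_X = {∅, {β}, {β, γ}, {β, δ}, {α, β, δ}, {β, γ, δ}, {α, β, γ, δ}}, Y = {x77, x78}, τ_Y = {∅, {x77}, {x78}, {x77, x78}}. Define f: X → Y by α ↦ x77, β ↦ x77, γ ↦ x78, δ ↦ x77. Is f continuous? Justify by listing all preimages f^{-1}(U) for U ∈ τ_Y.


f is NOT continuous.

Compute f^{-1}(U) for each U ∈ τ_Y:
  U = ∅: f^{-1}(U) = ∅ ∈ τ_X ✓.
  U = {x77}: f^{-1}(U) = {α, β, δ} ∈ τ_X ✓.
  U = {x78}: f^{-1}(U) = {γ} ∉ τ_X ✗.
  U = {x77, x78}: f^{-1}(U) = {α, β, γ, δ} ∈ τ_X ✓.
Found U = {x78} with f^{-1}(U) = {γ} not in τ_X. Therefore f is NOT continuous.


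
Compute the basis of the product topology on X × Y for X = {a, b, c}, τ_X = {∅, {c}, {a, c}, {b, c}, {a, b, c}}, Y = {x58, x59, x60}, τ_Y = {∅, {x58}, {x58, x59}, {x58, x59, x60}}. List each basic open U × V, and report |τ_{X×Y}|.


Basis B = {∅ × ∅, {c} × {x58}, {a, c} × {x58}, {b, c} × {x58}, {c} × {x58, x59}, {a, b, c} × {x58}, {c} × {x58, x59, x60}, {a, c} × {x58, x59}, {b, c} × {x58, x59}, {a, c} × {x58, x59, x60}, {a, b, c} × {x58, x59}, {b, c} × {x58, x59, x60}, {a, b, c} × {x58, x59, x60}}; |τ_{X×Y}| = 30.

Enumerate products U × V with U ∈ τ_X, V ∈ τ_Y (deduplicated):
  ∅ × ∅ = {} (∅)
  {c} × {x58} = {(c,x58)}
  {a, c} × {x58} = {(a,x58), (c,x58)}
  {b, c} × {x58} = {(b,x58), (c,x58)}
  {c} × {x58, x59} = {(c,x58), (c,x59)}
  {a, b, c} × {x58} = {(a,x58), (b,x58), (c,x58)}
  {c} × {x58, x59, x60} = {(c,x58), (c,x59), (c,x60)}
  {a, c} × {x58, x59} = {(a,x58), (a,x59), (c,x58), (c,x59)}
  {b, c} × {x58, x59} = {(b,x58), (b,x59), (c,x58), (c,x59)}
  {a, c} × {x58, x59, x60} = {(a,x58), (a,x59), (a,x60), (c,x58), (c,x59), (c,x60)}
  {a, b, c} × {x58, x59} = {(a,x58), (a,x59), (b,x58), (b,x59), (c,x58), (c,x59)}
  {b, c} × {x58, x59, x60} = {(b,x58), (b,x59), (b,x60), (c,x58), (c,x59), (c,x60)}
  {a, b, c} × {x58, x59, x60} = {(a,x58), (a,x59), (a,x60), (b,x58), (b,x59), (b,x60), (c,x58), (c,x59), (c,x60)}
These 13 distinct sets form the basis B.
Close under arbitrary unions to get τ_{X×Y}; counting gives |τ_{X×Y}| = 30.


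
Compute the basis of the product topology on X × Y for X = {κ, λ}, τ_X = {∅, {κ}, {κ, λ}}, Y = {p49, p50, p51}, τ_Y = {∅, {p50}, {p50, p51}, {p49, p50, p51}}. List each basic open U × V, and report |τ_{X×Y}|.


Basis B = {∅ × ∅, {κ} × {p50}, {κ} × {p50, p51}, {κ, λ} × {p50}, {κ} × {p49, p50, p51}, {κ, λ} × {p50, p51}, {κ, λ} × {p49, p50, p51}}; |τ_{X×Y}| = 10.

Enumerate products U × V with U ∈ τ_X, V ∈ τ_Y (deduplicated):
  ∅ × ∅ = {} (∅)
  {κ} × {p50} = {(κ,p50)}
  {κ} × {p50, p51} = {(κ,p50), (κ,p51)}
  {κ, λ} × {p50} = {(κ,p50), (λ,p50)}
  {κ} × {p49, p50, p51} = {(κ,p49), (κ,p50), (κ,p51)}
  {κ, λ} × {p50, p51} = {(κ,p50), (κ,p51), (λ,p50), (λ,p51)}
  {κ, λ} × {p49, p50, p51} = {(κ,p49), (κ,p50), (κ,p51), (λ,p49), (λ,p50), (λ,p51)}
These 7 distinct sets form the basis B.
Close under arbitrary unions to get τ_{X×Y}; counting gives |τ_{X×Y}| = 10.


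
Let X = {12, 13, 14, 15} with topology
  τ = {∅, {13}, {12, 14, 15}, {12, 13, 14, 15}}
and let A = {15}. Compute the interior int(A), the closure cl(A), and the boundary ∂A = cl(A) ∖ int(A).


int(A) = ∅, cl(A) = {12, 14, 15}, ∂A = {12, 14, 15}.

Closed sets in (X, τ) are complements of opens:
  closed(X, τ) = {∅, {13}, {12, 14, 15}, {12, 13, 14, 15}}.
int(A) = ⋃ {U ∈ τ : U ⊆ A}. Opens contained in A: ∅.
Taking the union of these: int(A) = ∅.
cl(A) = ⋂ {C closed : A ⊆ C}. Closed sets containing A: {12, 14, 15}, {12, 13, 14, 15}.
Intersecting these: cl(A) = {12, 14, 15}.
∂A = cl(A) ∖ int(A) = {12, 14, 15} ∖ ∅ = {12, 14, 15}.


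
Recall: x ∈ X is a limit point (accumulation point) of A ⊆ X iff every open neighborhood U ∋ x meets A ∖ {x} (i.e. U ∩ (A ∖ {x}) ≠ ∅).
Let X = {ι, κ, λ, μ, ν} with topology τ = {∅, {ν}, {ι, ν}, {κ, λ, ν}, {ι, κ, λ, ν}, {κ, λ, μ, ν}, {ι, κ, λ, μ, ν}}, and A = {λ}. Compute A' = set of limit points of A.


A' = {κ, μ}

For each x ∈ X, list the open sets U ∈ τ with x ∈ U, then check whether U ∩ (A ∖ {x}) ≠ ∅ for every such U.
  x = ι: open {ι, ν} ∋ x has {ι, ν} ∩ (A ∖ {ι}) = ∅, so x is NOT a limit point.
  x = κ: opens ∋ x are {κ, λ, ν}, {ι, κ, λ, ν}, {κ, λ, μ, ν}, {ι, κ, λ, μ, ν}; each meets A ∖ {κ}, so x IS a limit point.
  x = λ: open {κ, λ, ν} ∋ x has {κ, λ, ν} ∩ (A ∖ {λ}) = ∅, so x is NOT a limit point.
  x = μ: opens ∋ x are {κ, λ, μ, ν}, {ι, κ, λ, μ, ν}; each meets A ∖ {μ}, so x IS a limit point.
  x = ν: open {ν} ∋ x has {ν} ∩ (A ∖ {ν}) = ∅, so x is NOT a limit point.
Collecting: A' = {κ, μ}.


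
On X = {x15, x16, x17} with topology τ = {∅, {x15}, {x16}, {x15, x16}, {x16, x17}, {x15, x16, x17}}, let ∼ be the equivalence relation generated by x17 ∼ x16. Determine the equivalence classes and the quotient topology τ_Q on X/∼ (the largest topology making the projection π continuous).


X/∼ = {[x15], [x16=x17]}; |τ_Q| = 4.

Equivalence classes: [x15], [x16=x17].
Quotient map π: X → X/∼ sends x15 ↦ [x15], x16 ↦ [x16=x17], x17 ↦ [x16=x17].
For each subset V ⊆ X/∼, compute π^{-1}(V) ⊆ X and check whether π^{-1}(V) ∈ τ. V is open in τ_Q iff π^{-1}(V) ∈ τ.
  V = {}: π^{-1}(V) = ∅ ∈ τ ✓.
  V = {[x15]}: π^{-1}(V) = {x15} ∈ τ ✓.
  V = {[x16=x17]}: π^{-1}(V) = {x16, x17} ∈ τ ✓.
  V = {[x15], [x16=x17]}: π^{-1}(V) = {x15, x16, x17} ∈ τ ✓.
Open sets in the quotient: τ_Q = {{}, {[x15]}, {[x16=x17]}, {[x15], [x16=x17]}} (4 elements).


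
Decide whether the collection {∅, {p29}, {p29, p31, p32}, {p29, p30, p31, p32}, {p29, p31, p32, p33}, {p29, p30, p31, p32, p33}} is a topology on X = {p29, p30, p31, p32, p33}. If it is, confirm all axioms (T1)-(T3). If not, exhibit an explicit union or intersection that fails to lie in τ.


τ IS a topology on X.

Axiom (T1): ∅ ∈ τ? Yes; X ∈ τ? Yes.
Axiom (T2/T3): check pairwise unions and intersections of members of τ.
All pairwise intersections and unions checked — each lies in τ. Therefore τ satisfies (T1), (T2), (T3): it IS a topology on X.


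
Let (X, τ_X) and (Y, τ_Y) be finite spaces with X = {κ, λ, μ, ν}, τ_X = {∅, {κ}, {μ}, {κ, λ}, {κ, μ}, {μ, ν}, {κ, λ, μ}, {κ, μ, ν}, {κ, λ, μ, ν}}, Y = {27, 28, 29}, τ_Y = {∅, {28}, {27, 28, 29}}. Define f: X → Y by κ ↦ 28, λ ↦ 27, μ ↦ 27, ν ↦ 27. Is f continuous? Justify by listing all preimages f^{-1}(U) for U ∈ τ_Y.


f IS continuous.

Compute f^{-1}(U) for each U ∈ τ_Y:
  U = ∅: f^{-1}(U) = ∅ ∈ τ_X ✓.
  U = {28}: f^{-1}(U) = {κ} ∈ τ_X ✓.
  U = {27, 28, 29}: f^{-1}(U) = {κ, λ, μ, ν} ∈ τ_X ✓.
Every preimage lies in τ_X, so f IS continuous.


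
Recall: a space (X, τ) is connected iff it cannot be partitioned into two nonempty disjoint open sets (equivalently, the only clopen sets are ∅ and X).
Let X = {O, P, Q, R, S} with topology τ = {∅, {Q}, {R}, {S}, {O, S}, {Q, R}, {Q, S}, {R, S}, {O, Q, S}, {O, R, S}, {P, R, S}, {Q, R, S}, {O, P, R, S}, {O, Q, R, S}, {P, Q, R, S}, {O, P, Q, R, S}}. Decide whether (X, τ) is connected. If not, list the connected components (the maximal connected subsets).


(X, τ) is disconnected; components = [{Q}, {O, P, R, S}].

Find clopen sets (U ∈ τ with X ∖ U ∈ τ):
  U = ∅, X ∖ U = {O, P, Q, R, S} — both open, so U is clopen.
  U = {Q}, X ∖ U = {O, P, R, S} — both open, so U is clopen.
  U = {O, P, R, S}, X ∖ U = {Q} — both open, so U is clopen.
  U = {O, P, Q, R, S}, X ∖ U = ∅ — both open, so U is clopen.
Nontrivial clopen(s) exist: e.g. {O, P, R, S}. So (X, τ) is disconnected.
Compute connected components by grouping points that agree on all clopens:
  component: {Q}
  component: {O, P, R, S}


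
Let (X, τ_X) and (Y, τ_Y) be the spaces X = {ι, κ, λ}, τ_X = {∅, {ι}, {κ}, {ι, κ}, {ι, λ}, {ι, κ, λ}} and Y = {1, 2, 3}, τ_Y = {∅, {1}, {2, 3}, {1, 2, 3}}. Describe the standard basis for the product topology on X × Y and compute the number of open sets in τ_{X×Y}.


Basis B = {∅ × ∅, {ι} × {1}, {κ} × {1}, {ι, κ} × {1}, {ι, λ} × {1}, {ι} × {2, 3}, {κ} × {2, 3}, {ι} × {1, 2, 3}, {ι, κ, λ} × {1}, {κ} × {1, 2, 3}, {ι, κ} × {2, 3}, {ι, λ} × {2, 3}, {ι, κ} × {1, 2, 3}, {ι, λ} × {1, 2, 3}, {ι, κ, λ} × {2, 3}, {ι, κ, λ} × {1, 2, 3}}; |τ_{X×Y}| = 36.

Enumerate products U × V with U ∈ τ_X, V ∈ τ_Y (deduplicated):
  ∅ × ∅ = {} (∅)
  {ι} × {1} = {(ι,1)}
  {κ} × {1} = {(κ,1)}
  {ι, κ} × {1} = {(ι,1), (κ,1)}
  {ι, λ} × {1} = {(ι,1), (λ,1)}
  {ι} × {2, 3} = {(ι,2), (ι,3)}
  {κ} × {2, 3} = {(κ,2), (κ,3)}
  {ι} × {1, 2, 3} = {(ι,1), (ι,2), (ι,3)}
  {ι, κ, λ} × {1} = {(ι,1), (κ,1), (λ,1)}
  {κ} × {1, 2, 3} = {(κ,1), (κ,2), (κ,3)}
  {ι, κ} × {2, 3} = {(ι,2), (ι,3), (κ,2), (κ,3)}
  {ι, λ} × {2, 3} = {(ι,2), (ι,3), (λ,2), (λ,3)}
  {ι, κ} × {1, 2, 3} = {(ι,1), (ι,2), (ι,3), (κ,1), (κ,2), (κ,3)}
  {ι, λ} × {1, 2, 3} = {(ι,1), (ι,2), (ι,3), (λ,1), (λ,2), (λ,3)}
  {ι, κ, λ} × {2, 3} = {(ι,2), (ι,3), (κ,2), (κ,3), (λ,2), (λ,3)}
  {ι, κ, λ} × {1, 2, 3} = {(ι,1), (ι,2), (ι,3), (κ,1), (κ,2), (κ,3), (λ,1), (λ,2), (λ,3)}
These 16 distinct sets form the basis B.
Close under arbitrary unions to get τ_{X×Y}; counting gives |τ_{X×Y}| = 36.


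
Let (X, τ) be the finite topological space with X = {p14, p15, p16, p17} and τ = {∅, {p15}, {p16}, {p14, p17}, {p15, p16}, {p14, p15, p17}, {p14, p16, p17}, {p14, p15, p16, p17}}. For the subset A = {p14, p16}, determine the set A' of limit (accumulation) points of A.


A' = {p17}

For each x ∈ X, list the open sets U ∈ τ with x ∈ U, then check whether U ∩ (A ∖ {x}) ≠ ∅ for every such U.
  x = p14: open {p14, p17} ∋ x has {p14, p17} ∩ (A ∖ {p14}) = ∅, so x is NOT a limit point.
  x = p15: open {p15} ∋ x has {p15} ∩ (A ∖ {p15}) = ∅, so x is NOT a limit point.
  x = p16: open {p16} ∋ x has {p16} ∩ (A ∖ {p16}) = ∅, so x is NOT a limit point.
  x = p17: opens ∋ x are {p14, p17}, {p14, p15, p17}, {p14, p16, p17}, {p14, p15, p16, p17}; each meets A ∖ {p17}, so x IS a limit point.
Collecting: A' = {p17}.


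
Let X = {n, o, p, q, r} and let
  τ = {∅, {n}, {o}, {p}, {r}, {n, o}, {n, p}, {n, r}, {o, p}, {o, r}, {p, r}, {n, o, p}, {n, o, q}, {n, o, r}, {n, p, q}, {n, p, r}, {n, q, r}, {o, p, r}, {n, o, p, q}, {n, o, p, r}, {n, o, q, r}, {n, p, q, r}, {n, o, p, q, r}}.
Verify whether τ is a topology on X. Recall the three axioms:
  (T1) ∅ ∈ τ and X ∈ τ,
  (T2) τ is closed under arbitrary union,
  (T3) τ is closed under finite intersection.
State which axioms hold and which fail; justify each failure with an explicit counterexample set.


τ is NOT a topology on X.

Axiom (T1): ∅ ∈ τ? Yes; X ∈ τ? Yes.
Axiom (T2/T3): check pairwise unions and intersections of members of τ.
Counterexample for (T3): {n, o, q} ∩ {n, p, q} = {n, q} ∉ τ. Therefore τ is NOT a topology.


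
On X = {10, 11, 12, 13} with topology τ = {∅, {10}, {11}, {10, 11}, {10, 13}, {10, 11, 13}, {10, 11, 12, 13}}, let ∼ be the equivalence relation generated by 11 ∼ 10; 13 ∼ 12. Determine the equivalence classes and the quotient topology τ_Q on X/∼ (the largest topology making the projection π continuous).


X/∼ = {[10=11], [12=13]}; |τ_Q| = 3.

Equivalence classes: [10=11], [12=13].
Quotient map π: X → X/∼ sends 10 ↦ [10=11], 11 ↦ [10=11], 12 ↦ [12=13], 13 ↦ [12=13].
For each subset V ⊆ X/∼, compute π^{-1}(V) ⊆ X and check whether π^{-1}(V) ∈ τ. V is open in τ_Q iff π^{-1}(V) ∈ τ.
  V = {}: π^{-1}(V) = ∅ ∈ τ ✓.
  V = {[10=11]}: π^{-1}(V) = {10, 11} ∈ τ ✓.
  V = {[12=13]}: π^{-1}(V) = {12, 13} ∉ τ ✗.
  V = {[10=11], [12=13]}: π^{-1}(V) = {10, 11, 12, 13} ∈ τ ✓.
Open sets in the quotient: τ_Q = {{}, {[10=11]}, {[10=11], [12=13]}} (3 elements).


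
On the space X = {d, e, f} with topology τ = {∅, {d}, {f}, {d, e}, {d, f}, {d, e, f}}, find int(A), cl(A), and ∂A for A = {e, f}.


int(A) = {f}, cl(A) = {e, f}, ∂A = {e}.

Closed sets in (X, τ) are complements of opens:
  closed(X, τ) = {∅, {e}, {f}, {d, e}, {e, f}, {d, e, f}}.
int(A) = ⋃ {U ∈ τ : U ⊆ A}. Opens contained in A: ∅, {f}.
Taking the union of these: int(A) = {f}.
cl(A) = ⋂ {C closed : A ⊆ C}. Closed sets containing A: {e, f}, {d, e, f}.
Intersecting these: cl(A) = {e, f}.
∂A = cl(A) ∖ int(A) = {e, f} ∖ {f} = {e}.


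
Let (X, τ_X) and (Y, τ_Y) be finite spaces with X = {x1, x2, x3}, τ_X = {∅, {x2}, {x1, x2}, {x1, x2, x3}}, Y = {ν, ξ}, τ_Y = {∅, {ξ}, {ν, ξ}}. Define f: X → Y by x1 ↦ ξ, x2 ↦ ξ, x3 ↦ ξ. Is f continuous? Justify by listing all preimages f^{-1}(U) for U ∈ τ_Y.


f IS continuous.

Compute f^{-1}(U) for each U ∈ τ_Y:
  U = ∅: f^{-1}(U) = ∅ ∈ τ_X ✓.
  U = {ξ}: f^{-1}(U) = {x1, x2, x3} ∈ τ_X ✓.
  U = {ν, ξ}: f^{-1}(U) = {x1, x2, x3} ∈ τ_X ✓.
Every preimage lies in τ_X, so f IS continuous.


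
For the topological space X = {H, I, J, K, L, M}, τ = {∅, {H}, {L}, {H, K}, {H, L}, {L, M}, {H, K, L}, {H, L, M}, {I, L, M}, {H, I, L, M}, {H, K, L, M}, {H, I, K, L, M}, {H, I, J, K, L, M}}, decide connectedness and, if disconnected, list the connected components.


(X, τ) is connected.

Find clopen sets (U ∈ τ with X ∖ U ∈ τ):
  U = ∅, X ∖ U = {H, I, J, K, L, M} — both open, so U is clopen.
  U = {H, I, J, K, L, M}, X ∖ U = ∅ — both open, so U is clopen.
Only trivial clopens (∅ and X) exist, so (X, τ) is connected.
Compute connected components by grouping points that agree on all clopens:
  component: {H, I, J, K, L, M}


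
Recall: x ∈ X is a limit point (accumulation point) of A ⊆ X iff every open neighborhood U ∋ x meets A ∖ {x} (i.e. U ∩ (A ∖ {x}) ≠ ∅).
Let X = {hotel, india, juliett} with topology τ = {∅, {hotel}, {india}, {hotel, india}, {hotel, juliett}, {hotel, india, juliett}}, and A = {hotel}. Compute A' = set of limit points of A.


A' = {juliett}

For each x ∈ X, list the open sets U ∈ τ with x ∈ U, then check whether U ∩ (A ∖ {x}) ≠ ∅ for every such U.
  x = hotel: open {hotel} ∋ x has {hotel} ∩ (A ∖ {hotel}) = ∅, so x is NOT a limit point.
  x = india: open {india} ∋ x has {india} ∩ (A ∖ {india}) = ∅, so x is NOT a limit point.
  x = juliett: opens ∋ x are {hotel, juliett}, {hotel, india, juliett}; each meets A ∖ {juliett}, so x IS a limit point.
Collecting: A' = {juliett}.


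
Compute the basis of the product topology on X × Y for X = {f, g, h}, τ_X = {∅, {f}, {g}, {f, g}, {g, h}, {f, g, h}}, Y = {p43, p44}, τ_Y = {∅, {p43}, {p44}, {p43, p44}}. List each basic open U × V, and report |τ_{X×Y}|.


Basis B = {∅ × ∅, {f} × {p43}, {f} × {p44}, {g} × {p43}, {g} × {p44}, {f} × {p43, p44}, {f, g} × {p43}, {f, g} × {p44}, {g} × {p43, p44}, {g, h} × {p43}, {g, h} × {p44}, {f, g, h} × {p43}, {f, g, h} × {p44}, {f, g} × {p43, p44}, {g, h} × {p43, p44}, {f, g, h} × {p43, p44}}; |τ_{X×Y}| = 36.

Enumerate products U × V with U ∈ τ_X, V ∈ τ_Y (deduplicated):
  ∅ × ∅ = {} (∅)
  {f} × {p43} = {(f,p43)}
  {f} × {p44} = {(f,p44)}
  {g} × {p43} = {(g,p43)}
  {g} × {p44} = {(g,p44)}
  {f} × {p43, p44} = {(f,p43), (f,p44)}
  {f, g} × {p43} = {(f,p43), (g,p43)}
  {f, g} × {p44} = {(f,p44), (g,p44)}
  {g} × {p43, p44} = {(g,p43), (g,p44)}
  {g, h} × {p43} = {(g,p43), (h,p43)}
  {g, h} × {p44} = {(g,p44), (h,p44)}
  {f, g, h} × {p43} = {(f,p43), (g,p43), (h,p43)}
  {f, g, h} × {p44} = {(f,p44), (g,p44), (h,p44)}
  {f, g} × {p43, p44} = {(f,p43), (f,p44), (g,p43), (g,p44)}
  {g, h} × {p43, p44} = {(g,p43), (g,p44), (h,p43), (h,p44)}
  {f, g, h} × {p43, p44} = {(f,p43), (f,p44), (g,p43), (g,p44), (h,p43), (h,p44)}
These 16 distinct sets form the basis B.
Close under arbitrary unions to get τ_{X×Y}; counting gives |τ_{X×Y}| = 36.


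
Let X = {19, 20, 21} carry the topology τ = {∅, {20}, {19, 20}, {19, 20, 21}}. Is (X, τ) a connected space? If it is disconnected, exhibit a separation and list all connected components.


(X, τ) is connected.

Find clopen sets (U ∈ τ with X ∖ U ∈ τ):
  U = ∅, X ∖ U = {19, 20, 21} — both open, so U is clopen.
  U = {19, 20, 21}, X ∖ U = ∅ — both open, so U is clopen.
Only trivial clopens (∅ and X) exist, so (X, τ) is connected.
Compute connected components by grouping points that agree on all clopens:
  component: {19, 20, 21}


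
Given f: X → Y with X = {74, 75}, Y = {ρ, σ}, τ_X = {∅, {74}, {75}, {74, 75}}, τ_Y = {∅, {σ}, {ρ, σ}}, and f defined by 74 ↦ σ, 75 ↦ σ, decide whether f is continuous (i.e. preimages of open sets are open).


f IS continuous.

Compute f^{-1}(U) for each U ∈ τ_Y:
  U = ∅: f^{-1}(U) = ∅ ∈ τ_X ✓.
  U = {σ}: f^{-1}(U) = {74, 75} ∈ τ_X ✓.
  U = {ρ, σ}: f^{-1}(U) = {74, 75} ∈ τ_X ✓.
Every preimage lies in τ_X, so f IS continuous.
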